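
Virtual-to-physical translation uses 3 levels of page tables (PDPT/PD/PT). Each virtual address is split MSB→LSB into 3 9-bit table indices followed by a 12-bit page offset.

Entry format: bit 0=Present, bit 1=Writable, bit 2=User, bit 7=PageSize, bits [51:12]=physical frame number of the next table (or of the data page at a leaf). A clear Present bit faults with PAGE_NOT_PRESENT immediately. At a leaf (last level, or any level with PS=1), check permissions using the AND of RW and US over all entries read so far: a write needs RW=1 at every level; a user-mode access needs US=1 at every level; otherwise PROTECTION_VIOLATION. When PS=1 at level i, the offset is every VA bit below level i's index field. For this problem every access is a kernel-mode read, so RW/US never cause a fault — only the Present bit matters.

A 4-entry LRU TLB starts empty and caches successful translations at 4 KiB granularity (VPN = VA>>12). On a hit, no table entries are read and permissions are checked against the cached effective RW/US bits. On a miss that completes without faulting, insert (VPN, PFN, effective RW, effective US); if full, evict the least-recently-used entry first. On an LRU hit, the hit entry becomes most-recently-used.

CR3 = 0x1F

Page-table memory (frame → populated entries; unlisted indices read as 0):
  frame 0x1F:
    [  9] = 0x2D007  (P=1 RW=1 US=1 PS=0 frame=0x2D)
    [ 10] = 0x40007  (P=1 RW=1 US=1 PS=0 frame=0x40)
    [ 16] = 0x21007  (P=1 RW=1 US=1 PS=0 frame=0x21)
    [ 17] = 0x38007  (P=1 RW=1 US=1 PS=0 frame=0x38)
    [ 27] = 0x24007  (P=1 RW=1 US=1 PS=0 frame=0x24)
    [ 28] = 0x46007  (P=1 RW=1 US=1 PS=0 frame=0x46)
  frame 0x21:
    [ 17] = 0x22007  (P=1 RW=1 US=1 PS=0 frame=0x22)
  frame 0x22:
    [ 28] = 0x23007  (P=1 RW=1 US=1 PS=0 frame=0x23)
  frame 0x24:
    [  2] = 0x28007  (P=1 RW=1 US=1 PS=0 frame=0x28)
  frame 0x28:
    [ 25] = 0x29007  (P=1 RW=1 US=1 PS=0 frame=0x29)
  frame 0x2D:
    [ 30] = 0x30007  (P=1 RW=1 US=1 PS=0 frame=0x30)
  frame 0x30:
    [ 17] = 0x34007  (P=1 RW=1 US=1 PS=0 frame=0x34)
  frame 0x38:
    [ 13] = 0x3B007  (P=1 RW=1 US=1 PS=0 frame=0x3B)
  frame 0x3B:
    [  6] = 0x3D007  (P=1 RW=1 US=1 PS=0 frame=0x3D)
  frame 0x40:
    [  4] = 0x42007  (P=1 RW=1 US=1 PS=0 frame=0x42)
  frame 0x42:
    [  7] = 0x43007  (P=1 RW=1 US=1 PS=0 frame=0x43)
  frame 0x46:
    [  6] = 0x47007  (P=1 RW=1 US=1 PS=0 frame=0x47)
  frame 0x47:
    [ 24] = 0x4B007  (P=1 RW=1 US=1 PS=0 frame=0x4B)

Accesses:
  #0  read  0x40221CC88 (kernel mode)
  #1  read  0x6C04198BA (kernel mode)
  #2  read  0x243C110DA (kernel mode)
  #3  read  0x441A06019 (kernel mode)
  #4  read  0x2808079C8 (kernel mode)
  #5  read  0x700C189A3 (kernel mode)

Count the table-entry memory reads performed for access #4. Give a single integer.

Trace:
#0 VA=0x40221CC88 (r,kernel):
  L0: frame=0x1F idx=16 entry=0x21007 [P=1 RW=1 US=1 PS=0]
  L1: frame=0x21 idx=17 entry=0x22007 [P=1 RW=1 US=1 PS=0]
  L2: frame=0x22 idx=28 entry=0x23007 [P=1 RW=1 US=1 PS=0]
  ✓ 0x23C88  — 3 lookups
#1 VA=0x6C04198BA (r,kernel):
  L0: frame=0x1F idx=27 entry=0x24007 [P=1 RW=1 US=1 PS=0]
  L1: frame=0x24 idx=2 entry=0x28007 [P=1 RW=1 US=1 PS=0]
  L2: frame=0x28 idx=25 entry=0x29007 [P=1 RW=1 US=1 PS=0]
  ✓ 0x298BA  — 3 lookups
#2 VA=0x243C110DA (r,kernel):
  L0: frame=0x1F idx=9 entry=0x2D007 [P=1 RW=1 US=1 PS=0]
  L1: frame=0x2D idx=30 entry=0x30007 [P=1 RW=1 US=1 PS=0]
  L2: frame=0x30 idx=17 entry=0x34007 [P=1 RW=1 US=1 PS=0]
  ✓ 0x340DA  — 3 lookups
#3 VA=0x441A06019 (r,kernel):
  L0: frame=0x1F idx=17 entry=0x38007 [P=1 RW=1 US=1 PS=0]
  L1: frame=0x38 idx=13 entry=0x3B007 [P=1 RW=1 US=1 PS=0]
  L2: frame=0x3B idx=6 entry=0x3D007 [P=1 RW=1 US=1 PS=0]
  ✓ 0x3D019  — 3 lookups
#4 VA=0x2808079C8 (r,kernel):
  L0: frame=0x1F idx=10 entry=0x40007 [P=1 RW=1 US=1 PS=0]
  L1: frame=0x40 idx=4 entry=0x42007 [P=1 RW=1 US=1 PS=0]
  L2: frame=0x42 idx=7 entry=0x43007 [P=1 RW=1 US=1 PS=0]
  ✓ 0x439C8  — 3 lookups
#5 VA=0x700C189A3 (r,kernel):
  L0: frame=0x1F idx=28 entry=0x46007 [P=1 RW=1 US=1 PS=0]
  L1: frame=0x46 idx=6 entry=0x47007 [P=1 RW=1 US=1 PS=0]
  L2: frame=0x47 idx=24 entry=0x4B007 [P=1 RW=1 US=1 PS=0]
  ✓ 0x4B9A3  — 3 lookups

Entries read for #4: 3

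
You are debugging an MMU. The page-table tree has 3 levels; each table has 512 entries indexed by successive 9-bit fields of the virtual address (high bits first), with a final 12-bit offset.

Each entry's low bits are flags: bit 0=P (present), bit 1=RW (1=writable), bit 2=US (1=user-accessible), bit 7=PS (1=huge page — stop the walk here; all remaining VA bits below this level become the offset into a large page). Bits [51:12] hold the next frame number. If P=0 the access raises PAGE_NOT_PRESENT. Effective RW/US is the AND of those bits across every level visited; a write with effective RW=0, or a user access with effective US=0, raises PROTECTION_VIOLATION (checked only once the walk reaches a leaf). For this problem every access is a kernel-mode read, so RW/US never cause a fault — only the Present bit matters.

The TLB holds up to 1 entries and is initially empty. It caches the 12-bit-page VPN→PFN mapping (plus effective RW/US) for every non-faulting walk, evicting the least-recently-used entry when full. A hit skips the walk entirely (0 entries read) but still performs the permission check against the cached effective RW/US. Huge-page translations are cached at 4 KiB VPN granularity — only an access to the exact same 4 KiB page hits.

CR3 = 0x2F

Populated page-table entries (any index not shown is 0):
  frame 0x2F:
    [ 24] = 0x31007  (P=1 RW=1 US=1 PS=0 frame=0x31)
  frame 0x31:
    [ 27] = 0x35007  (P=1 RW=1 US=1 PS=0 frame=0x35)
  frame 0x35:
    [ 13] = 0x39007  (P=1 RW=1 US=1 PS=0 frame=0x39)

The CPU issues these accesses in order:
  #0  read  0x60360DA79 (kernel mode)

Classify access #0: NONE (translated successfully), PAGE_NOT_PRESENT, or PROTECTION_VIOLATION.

Per-access translation:
#0 VA=0x60360DA79 (r,kernel):
  lvl0: tbl 0x2F, slot 24 ⇒ 0x31007 (P1/RW1/US1/PS0)
  lvl1: tbl 0x31, slot 27 ⇒ 0x35007 (P1/RW1/US1/PS0)
  lvl2: tbl 0x35, slot 13 ⇒ 0x39007 (P1/RW1/US1/PS0)
  → PA=0x39A79  (3 entries read)

Access #0 fault: NONE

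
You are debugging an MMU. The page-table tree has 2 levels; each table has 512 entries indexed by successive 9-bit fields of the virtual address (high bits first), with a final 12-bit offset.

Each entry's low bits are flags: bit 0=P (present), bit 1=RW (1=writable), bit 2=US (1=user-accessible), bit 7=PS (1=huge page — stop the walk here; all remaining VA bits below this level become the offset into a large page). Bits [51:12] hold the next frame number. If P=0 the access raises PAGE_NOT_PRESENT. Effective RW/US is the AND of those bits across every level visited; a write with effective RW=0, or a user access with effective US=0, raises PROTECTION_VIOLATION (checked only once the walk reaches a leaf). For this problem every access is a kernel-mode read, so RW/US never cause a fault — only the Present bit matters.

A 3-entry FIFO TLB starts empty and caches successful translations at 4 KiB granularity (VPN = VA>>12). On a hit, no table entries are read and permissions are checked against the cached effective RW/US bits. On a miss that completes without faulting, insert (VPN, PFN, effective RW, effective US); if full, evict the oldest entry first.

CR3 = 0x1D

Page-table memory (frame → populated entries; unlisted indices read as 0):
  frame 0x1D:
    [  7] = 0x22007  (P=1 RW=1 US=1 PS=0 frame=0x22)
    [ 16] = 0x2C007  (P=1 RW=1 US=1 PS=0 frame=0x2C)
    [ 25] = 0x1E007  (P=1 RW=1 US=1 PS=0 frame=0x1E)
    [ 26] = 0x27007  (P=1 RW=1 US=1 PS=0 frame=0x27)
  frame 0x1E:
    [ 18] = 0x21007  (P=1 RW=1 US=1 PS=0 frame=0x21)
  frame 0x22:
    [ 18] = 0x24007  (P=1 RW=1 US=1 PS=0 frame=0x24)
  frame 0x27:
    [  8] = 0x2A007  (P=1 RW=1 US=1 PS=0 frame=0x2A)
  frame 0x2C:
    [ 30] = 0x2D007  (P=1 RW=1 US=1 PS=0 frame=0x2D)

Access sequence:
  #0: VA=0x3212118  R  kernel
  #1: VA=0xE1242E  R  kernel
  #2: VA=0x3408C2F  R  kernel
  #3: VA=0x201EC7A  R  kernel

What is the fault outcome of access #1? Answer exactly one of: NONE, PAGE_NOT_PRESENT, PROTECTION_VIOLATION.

Per-access translation:
#0 VA=0x3212118 (r,kernel):
  [0] read 0x1D idx=25: raw=0x1E007 flags P=1 W=1 U=1 S=0
  [1] read 0x1E idx=18: raw=0x21007 flags P=1 W=1 U=1 S=0
  ⇒ phys 0x21118  [2 reads]
#1 VA=0xE1242E (r,kernel):
  [0] read 0x1D idx=7: raw=0x22007 flags P=1 W=1 U=1 S=0
  [1] read 0x22 idx=18: raw=0x24007 flags P=1 W=1 U=1 S=0
  ⇒ phys 0x2442E  [2 reads]
#2 VA=0x3408C2F (r,kernel):
  [0] read 0x1D idx=26: raw=0x27007 flags P=1 W=1 U=1 S=0
  [1] read 0x27 idx=8: raw=0x2A007 flags P=1 W=1 U=1 S=0
  ⇒ phys 0x2AC2F  [2 reads]
#3 VA=0x201EC7A (r,kernel):
  [0] read 0x1D idx=16: raw=0x2C007 flags P=1 W=1 U=1 S=0
  [1] read 0x2C idx=30: raw=0x2D007 flags P=1 W=1 U=1 S=0
  ⇒ phys 0x2DC7A  [2 reads]

Access #1 fault: NONE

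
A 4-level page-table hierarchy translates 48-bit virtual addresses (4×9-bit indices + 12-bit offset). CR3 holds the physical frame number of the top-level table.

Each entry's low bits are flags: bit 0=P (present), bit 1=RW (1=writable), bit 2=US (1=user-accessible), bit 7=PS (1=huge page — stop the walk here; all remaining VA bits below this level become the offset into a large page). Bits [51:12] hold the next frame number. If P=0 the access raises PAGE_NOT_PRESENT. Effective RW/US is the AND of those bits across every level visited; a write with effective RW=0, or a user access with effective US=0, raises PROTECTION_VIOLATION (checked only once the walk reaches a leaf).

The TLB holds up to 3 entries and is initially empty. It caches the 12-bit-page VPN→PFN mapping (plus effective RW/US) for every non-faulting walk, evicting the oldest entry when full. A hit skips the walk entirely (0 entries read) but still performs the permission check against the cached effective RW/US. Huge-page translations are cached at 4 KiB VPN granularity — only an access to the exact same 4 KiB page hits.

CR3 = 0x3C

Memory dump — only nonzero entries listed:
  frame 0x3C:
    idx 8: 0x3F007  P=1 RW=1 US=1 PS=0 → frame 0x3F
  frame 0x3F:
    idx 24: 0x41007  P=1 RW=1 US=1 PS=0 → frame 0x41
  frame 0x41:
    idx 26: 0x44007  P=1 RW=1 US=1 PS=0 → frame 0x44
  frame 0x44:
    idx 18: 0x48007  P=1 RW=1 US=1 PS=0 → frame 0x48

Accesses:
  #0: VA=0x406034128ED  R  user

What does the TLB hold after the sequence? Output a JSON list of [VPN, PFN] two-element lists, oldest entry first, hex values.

Trace:
#0 VA=0x406034128ED (r,user):
  L0 @0x3C[8] → 0x3F007  P=1,RW=1,US=1,PS=0
  L1 @0x3F[24] → 0x41007  P=1,RW=1,US=1,PS=0
  L2 @0x41[26] → 0x44007  P=1,RW=1,US=1,PS=0
  L3 @0x44[18] → 0x48007  P=1,RW=1,US=1,PS=0
  ✓ 0x488ED  — 4 lookups

TLB: [["0x40603412", "0x48"]]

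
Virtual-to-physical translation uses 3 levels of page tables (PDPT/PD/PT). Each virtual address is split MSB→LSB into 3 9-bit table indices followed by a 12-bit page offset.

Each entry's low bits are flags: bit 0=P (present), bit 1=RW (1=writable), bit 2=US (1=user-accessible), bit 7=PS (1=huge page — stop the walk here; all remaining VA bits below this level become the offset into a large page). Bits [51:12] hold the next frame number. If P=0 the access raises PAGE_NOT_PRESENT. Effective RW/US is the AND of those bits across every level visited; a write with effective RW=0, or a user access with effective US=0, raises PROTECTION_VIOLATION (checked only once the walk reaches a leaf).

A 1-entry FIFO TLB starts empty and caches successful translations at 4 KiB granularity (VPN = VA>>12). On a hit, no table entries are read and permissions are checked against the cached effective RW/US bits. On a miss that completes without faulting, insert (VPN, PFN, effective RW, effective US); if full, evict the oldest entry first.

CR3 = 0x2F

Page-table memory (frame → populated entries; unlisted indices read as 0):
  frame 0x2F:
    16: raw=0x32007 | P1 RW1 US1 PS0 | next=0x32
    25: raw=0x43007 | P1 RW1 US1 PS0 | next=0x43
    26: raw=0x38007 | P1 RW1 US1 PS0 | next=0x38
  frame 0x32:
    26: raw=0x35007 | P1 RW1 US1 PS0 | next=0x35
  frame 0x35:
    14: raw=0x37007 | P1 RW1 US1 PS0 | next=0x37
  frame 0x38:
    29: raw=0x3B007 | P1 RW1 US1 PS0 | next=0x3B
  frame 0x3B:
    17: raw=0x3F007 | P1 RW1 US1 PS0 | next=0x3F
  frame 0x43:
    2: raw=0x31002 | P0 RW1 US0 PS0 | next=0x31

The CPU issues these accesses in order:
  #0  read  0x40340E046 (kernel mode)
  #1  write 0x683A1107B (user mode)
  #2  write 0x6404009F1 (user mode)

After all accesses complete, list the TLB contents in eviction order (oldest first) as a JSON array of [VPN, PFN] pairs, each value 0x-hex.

Per-access translation:
#0 VA=0x40340E046 (r,kernel):
  lvl0: tbl 0x2F, slot 16 ⇒ 0x32007 (P1/RW1/US1/PS0)
  lvl1: tbl 0x32, slot 26 ⇒ 0x35007 (P1/RW1/US1/PS0)
  lvl2: tbl 0x35, slot 14 ⇒ 0x37007 (P1/RW1/US1/PS0)
  ⇒ phys 0x37046  [3 reads]
#1 VA=0x683A1107B (w,user):
  lvl0: tbl 0x2F, slot 26 ⇒ 0x38007 (P1/RW1/US1/PS0)
  lvl1: tbl 0x38, slot 29 ⇒ 0x3B007 (P1/RW1/US1/PS0)
  lvl2: tbl 0x3B, slot 17 ⇒ 0x3F007 (P1/RW1/US1/PS0)
  ⇒ phys 0x3F07B  [3 reads]
#2 VA=0x6404009F1 (w,user):
  lvl0: tbl 0x2F, slot 25 ⇒ 0x43007 (P1/RW1/US1/PS0)
  lvl1: tbl 0x43, slot 2 ⇒ 0x31002 (P0/RW1/US0/PS0)
  ⇒ fault: PAGE_NOT_PRESENT  — 2 lookups

TLB: [["0x683A11", "0x3F"]]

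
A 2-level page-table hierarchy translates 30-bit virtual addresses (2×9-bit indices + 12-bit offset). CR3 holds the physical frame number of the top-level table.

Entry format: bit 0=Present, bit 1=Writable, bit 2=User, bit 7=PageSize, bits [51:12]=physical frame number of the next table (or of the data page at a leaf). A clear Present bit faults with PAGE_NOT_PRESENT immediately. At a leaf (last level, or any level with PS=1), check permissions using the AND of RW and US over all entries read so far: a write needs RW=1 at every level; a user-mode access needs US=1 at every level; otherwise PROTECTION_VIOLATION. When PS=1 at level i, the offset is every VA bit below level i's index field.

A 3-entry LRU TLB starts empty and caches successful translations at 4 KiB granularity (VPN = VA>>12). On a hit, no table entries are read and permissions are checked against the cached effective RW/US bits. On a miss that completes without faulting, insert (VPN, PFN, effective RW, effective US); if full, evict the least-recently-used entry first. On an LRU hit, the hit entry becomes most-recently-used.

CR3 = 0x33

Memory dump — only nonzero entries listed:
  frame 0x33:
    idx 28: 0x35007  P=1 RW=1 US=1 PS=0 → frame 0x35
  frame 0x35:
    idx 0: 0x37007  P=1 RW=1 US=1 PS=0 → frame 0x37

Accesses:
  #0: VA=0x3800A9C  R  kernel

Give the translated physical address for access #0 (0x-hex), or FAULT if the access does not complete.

Walk each access:
#0 VA=0x3800A9C (r,kernel):
  lvl0: tbl 0x33, slot 28 ⇒ 0x35007 (P1/RW1/US1/PS0)
  lvl1: tbl 0x35, slot 0 ⇒ 0x37007 (P1/RW1/US1/PS0)
  → PA=0x37A9C  (2 entries read)

Access #0 PA: 0x37A9C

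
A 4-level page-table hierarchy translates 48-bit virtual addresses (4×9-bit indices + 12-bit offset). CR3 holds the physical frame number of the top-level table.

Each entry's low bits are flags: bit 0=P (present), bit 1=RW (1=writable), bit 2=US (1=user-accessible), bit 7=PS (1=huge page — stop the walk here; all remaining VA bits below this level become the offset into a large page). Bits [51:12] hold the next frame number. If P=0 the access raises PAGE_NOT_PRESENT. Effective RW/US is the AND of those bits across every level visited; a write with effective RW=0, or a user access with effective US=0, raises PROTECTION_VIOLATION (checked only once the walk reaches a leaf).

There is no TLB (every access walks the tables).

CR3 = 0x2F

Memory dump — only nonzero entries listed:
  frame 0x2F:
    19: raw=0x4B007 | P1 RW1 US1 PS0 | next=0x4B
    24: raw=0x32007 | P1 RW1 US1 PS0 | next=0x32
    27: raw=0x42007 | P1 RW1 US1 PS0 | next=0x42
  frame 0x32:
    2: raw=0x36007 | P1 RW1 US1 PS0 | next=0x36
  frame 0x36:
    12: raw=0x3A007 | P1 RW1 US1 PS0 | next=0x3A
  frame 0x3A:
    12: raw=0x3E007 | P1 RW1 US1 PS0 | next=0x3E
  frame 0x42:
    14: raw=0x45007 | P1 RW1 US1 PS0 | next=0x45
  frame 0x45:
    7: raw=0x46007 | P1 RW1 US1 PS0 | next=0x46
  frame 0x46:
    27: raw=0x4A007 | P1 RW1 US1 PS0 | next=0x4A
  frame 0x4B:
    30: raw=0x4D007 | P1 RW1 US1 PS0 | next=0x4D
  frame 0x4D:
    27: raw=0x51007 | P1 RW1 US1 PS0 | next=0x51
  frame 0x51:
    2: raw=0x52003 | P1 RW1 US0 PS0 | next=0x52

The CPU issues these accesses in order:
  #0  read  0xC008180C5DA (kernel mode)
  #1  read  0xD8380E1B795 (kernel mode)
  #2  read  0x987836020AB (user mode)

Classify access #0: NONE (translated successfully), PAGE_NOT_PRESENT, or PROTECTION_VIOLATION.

Walk each access:
#0 VA=0xC008180C5DA (r,kernel):
  lvl0: tbl 0x2F, slot 24 ⇒ 0x32007 (P1/RW1/US1/PS0)
  lvl1: tbl 0x32, slot 2 ⇒ 0x36007 (P1/RW1/US1/PS0)
  lvl2: tbl 0x36, slot 12 ⇒ 0x3A007 (P1/RW1/US1/PS0)
  lvl3: tbl 0x3A, slot 12 ⇒ 0x3E007 (P1/RW1/US1/PS0)
  ✓ 0x3E5DA  — 4 lookups
#1 VA=0xD8380E1B795 (r,kernel):
  lvl0: tbl 0x2F, slot 27 ⇒ 0x42007 (P1/RW1/US1/PS0)
  lvl1: tbl 0x42, slot 14 ⇒ 0x45007 (P1/RW1/US1/PS0)
  lvl2: tbl 0x45, slot 7 ⇒ 0x46007 (P1/RW1/US1/PS0)
  lvl3: tbl 0x46, slot 27 ⇒ 0x4A007 (P1/RW1/US1/PS0)
  ✓ 0x4A795  — 4 lookups
#2 VA=0x987836020AB (r,user):
  lvl0: tbl 0x2F, slot 19 ⇒ 0x4B007 (P1/RW1/US1/PS0)
  lvl1: tbl 0x4B, slot 30 ⇒ 0x4D007 (P1/RW1/US1/PS0)
  lvl2: tbl 0x4D, slot 27 ⇒ 0x51007 (P1/RW1/US1/PS0)
  lvl3: tbl 0x51, slot 2 ⇒ 0x52003 (P1/RW1/US0/PS0)
  ⇒ fault: PROTECTION_VIOLATION  — 4 lookups

Access #0 fault: NONE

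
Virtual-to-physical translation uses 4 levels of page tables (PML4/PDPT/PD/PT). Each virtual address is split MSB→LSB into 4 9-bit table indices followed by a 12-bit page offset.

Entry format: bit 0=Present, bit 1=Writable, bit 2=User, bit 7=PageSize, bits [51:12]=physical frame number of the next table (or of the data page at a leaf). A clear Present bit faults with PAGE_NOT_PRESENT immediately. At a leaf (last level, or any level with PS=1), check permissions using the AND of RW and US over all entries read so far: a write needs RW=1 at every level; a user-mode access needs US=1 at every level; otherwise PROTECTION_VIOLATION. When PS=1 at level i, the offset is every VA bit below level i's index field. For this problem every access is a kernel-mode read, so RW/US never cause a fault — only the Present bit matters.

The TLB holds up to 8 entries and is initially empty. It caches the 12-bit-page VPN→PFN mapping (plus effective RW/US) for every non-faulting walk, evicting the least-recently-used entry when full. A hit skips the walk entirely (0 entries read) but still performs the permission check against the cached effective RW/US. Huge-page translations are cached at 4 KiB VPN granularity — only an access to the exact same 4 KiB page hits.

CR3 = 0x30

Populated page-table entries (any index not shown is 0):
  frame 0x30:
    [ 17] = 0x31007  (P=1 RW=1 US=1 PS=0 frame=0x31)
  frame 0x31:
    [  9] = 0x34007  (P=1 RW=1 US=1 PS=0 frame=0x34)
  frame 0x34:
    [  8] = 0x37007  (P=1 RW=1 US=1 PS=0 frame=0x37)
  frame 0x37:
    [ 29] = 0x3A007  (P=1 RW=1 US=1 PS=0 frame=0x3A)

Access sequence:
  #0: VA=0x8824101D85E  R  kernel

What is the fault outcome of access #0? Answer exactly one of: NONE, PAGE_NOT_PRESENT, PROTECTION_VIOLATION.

Trace:
#0 VA=0x8824101D85E (r,kernel):
  L0 @0x30[17] → 0x31007  P=1,RW=1,US=1,PS=0
  L1 @0x31[9] → 0x34007  P=1,RW=1,US=1,PS=0
  L2 @0x34[8] → 0x37007  P=1,RW=1,US=1,PS=0
  L3 @0x37[29] → 0x3A007  P=1,RW=1,US=1,PS=0
  → PA=0x3A85E  (4 entries read)

Access #0 fault: NONE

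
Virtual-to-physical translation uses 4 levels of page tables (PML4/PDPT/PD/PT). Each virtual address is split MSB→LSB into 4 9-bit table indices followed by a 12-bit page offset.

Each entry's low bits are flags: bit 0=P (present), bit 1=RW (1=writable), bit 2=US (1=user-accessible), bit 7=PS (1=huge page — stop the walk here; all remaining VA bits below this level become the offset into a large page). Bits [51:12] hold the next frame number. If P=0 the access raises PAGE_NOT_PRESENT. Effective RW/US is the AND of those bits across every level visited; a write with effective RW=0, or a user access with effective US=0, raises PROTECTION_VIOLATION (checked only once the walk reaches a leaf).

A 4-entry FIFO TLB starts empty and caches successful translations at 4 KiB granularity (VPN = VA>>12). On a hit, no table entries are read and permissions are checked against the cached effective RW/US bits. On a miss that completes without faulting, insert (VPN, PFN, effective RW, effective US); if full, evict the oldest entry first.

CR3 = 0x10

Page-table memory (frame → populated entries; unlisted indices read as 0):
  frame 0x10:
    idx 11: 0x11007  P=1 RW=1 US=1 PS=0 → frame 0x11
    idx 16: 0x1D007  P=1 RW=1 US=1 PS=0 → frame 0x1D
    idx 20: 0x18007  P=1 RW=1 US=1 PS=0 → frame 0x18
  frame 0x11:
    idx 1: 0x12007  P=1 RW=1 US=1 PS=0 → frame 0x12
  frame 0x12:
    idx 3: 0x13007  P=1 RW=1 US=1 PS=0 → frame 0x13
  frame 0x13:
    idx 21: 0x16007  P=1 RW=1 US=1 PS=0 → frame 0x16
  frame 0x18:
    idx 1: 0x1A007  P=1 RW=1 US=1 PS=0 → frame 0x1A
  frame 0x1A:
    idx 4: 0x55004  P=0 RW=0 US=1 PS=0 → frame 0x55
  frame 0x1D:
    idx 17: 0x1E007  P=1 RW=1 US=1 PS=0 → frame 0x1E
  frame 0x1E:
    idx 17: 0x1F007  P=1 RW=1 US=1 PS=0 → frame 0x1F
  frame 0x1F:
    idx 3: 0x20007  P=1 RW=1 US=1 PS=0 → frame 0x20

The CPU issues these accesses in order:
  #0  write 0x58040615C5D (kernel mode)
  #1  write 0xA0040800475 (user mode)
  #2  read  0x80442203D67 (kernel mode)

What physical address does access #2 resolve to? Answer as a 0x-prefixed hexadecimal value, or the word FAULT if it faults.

Trace:
#0 VA=0x58040615C5D (w,kernel):
  lvl0: tbl 0x10, slot 11 ⇒ 0x11007 (P1/RW1/US1/PS0)
  lvl1: tbl 0x11, slot 1 ⇒ 0x12007 (P1/RW1/US1/PS0)
  lvl2: tbl 0x12, slot 3 ⇒ 0x13007 (P1/RW1/US1/PS0)
  lvl3: tbl 0x13, slot 21 ⇒ 0x16007 (P1/RW1/US1/PS0)
  ✓ 0x16C5D  — 4 lookups
#1 VA=0xA0040800475 (w,user):
  lvl0: tbl 0x10, slot 20 ⇒ 0x18007 (P1/RW1/US1/PS0)
  lvl1: tbl 0x18, slot 1 ⇒ 0x1A007 (P1/RW1/US1/PS0)
  lvl2: tbl 0x1A, slot 4 ⇒ 0x55004 (P0/RW0/US1/PS0)
  → PAGE_NOT_PRESENT  (3 entries read)
#2 VA=0x80442203D67 (r,kernel):
  lvl0: tbl 0x10, slot 16 ⇒ 0x1D007 (P1/RW1/US1/PS0)
  lvl1: tbl 0x1D, slot 17 ⇒ 0x1E007 (P1/RW1/US1/PS0)
  lvl2: tbl 0x1E, slot 17 ⇒ 0x1F007 (P1/RW1/US1/PS0)
  lvl3: tbl 0x1F, slot 3 ⇒ 0x20007 (P1/RW1/US1/PS0)
  ✓ 0x20D67  — 4 lookups

Access #2 PA: 0x20D67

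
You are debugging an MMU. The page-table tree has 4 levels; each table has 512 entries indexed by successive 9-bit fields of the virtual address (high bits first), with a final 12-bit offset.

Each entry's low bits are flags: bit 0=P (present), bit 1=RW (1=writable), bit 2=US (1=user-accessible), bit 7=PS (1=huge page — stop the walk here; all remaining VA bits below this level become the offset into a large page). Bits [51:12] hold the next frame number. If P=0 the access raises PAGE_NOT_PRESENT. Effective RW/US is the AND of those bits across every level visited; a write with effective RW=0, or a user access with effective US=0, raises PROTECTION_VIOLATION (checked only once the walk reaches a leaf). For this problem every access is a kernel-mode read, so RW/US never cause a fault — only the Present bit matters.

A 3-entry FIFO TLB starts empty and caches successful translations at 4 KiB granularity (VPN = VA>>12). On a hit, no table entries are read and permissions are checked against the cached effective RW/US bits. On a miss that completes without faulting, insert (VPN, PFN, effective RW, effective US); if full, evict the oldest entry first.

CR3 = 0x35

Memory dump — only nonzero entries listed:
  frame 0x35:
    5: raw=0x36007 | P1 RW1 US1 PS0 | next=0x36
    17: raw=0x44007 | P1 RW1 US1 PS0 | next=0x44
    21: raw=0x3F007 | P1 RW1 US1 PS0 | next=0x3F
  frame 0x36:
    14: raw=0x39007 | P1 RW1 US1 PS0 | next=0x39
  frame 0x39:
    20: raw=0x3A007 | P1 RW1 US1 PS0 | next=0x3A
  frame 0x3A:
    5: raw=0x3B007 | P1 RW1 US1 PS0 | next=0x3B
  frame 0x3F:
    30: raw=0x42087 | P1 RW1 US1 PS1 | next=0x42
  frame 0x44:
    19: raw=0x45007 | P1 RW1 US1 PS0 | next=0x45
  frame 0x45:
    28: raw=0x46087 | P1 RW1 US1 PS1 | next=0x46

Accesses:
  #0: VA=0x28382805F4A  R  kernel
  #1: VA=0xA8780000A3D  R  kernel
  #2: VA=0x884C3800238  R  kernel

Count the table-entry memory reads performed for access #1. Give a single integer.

Walk each access:
#0 VA=0x28382805F4A (r,kernel):
  L0: frame=0x35 idx=5 entry=0x36007 [P=1 RW=1 US=1 PS=0]
  L1: frame=0x36 idx=14 entry=0x39007 [P=1 RW=1 US=1 PS=0]
  L2: frame=0x39 idx=20 entry=0x3A007 [P=1 RW=1 US=1 PS=0]
  L3: frame=0x3A idx=5 entry=0x3B007 [P=1 RW=1 US=1 PS=0]
  → PA=0x3BF4A  (4 entries read)
#1 VA=0xA8780000A3D (r,kernel):
  L0: frame=0x35 idx=21 entry=0x3F007 [P=1 RW=1 US=1 PS=0]
  L1: frame=0x3F idx=30 entry=0x42087 [P=1 RW=1 US=1 PS=1]
  → PA=0x42A3D (huge @L1)  (2 entries read)
#2 VA=0x884C3800238 (r,kernel):
  L0: frame=0x35 idx=17 entry=0x44007 [P=1 RW=1 US=1 PS=0]
  L1: frame=0x44 idx=19 entry=0x45007 [P=1 RW=1 US=1 PS=0]
  L2: frame=0x45 idx=28 entry=0x46087 [P=1 RW=1 US=1 PS=1]
  → PA=0x46238 (huge @L2)  (3 entries read)

Entries read for #1: 2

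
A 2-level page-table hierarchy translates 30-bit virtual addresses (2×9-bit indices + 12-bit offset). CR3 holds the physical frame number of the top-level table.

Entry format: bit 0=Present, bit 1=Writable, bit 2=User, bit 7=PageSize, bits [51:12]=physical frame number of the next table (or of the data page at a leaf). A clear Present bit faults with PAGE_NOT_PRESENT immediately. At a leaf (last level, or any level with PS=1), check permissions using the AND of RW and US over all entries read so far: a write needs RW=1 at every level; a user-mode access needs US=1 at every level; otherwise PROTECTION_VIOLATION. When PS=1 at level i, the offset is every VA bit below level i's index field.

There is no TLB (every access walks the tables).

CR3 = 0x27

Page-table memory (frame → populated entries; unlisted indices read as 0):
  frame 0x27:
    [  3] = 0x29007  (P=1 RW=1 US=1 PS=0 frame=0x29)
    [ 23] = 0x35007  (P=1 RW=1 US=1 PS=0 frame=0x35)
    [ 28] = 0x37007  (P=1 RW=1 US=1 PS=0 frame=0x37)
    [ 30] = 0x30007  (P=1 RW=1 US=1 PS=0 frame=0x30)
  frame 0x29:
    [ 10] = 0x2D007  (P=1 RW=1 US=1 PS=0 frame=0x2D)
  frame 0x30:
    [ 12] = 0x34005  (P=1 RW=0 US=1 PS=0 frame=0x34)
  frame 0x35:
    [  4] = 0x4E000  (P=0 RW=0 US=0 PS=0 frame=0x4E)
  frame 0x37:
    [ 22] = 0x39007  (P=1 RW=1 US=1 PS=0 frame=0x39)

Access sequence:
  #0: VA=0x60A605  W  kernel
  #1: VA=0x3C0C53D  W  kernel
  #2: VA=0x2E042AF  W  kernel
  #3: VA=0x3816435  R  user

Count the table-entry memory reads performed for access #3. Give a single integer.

Trace:
#0 VA=0x60A605 (w,kernel):
  [0] read 0x27 idx=3: raw=0x29007 flags P=1 W=1 U=1 S=0
  [1] read 0x29 idx=10: raw=0x2D007 flags P=1 W=1 U=1 S=0
  ✓ 0x2D605  — 2 lookups
#1 VA=0x3C0C53D (w,kernel):
  [0] read 0x27 idx=30: raw=0x30007 flags P=1 W=1 U=1 S=0
  [1] read 0x30 idx=12: raw=0x34005 flags P=1 W=0 U=1 S=0
  ⇒ fault: PROTECTION_VIOLATION  — 2 lookups
#2 VA=0x2E042AF (w,kernel):
  [0] read 0x27 idx=23: raw=0x35007 flags P=1 W=1 U=1 S=0
  [1] read 0x35 idx=4: raw=0x4E000 flags P=0 W=0 U=0 S=0
  ⇒ fault: PAGE_NOT_PRESENT  — 2 lookups
#3 VA=0x3816435 (r,user):
  [0] read 0x27 idx=28: raw=0x37007 flags P=1 W=1 U=1 S=0
  [1] read 0x37 idx=22: raw=0x39007 flags P=1 W=1 U=1 S=0
  ✓ 0x39435  — 2 lookups

Entries read for #3: 2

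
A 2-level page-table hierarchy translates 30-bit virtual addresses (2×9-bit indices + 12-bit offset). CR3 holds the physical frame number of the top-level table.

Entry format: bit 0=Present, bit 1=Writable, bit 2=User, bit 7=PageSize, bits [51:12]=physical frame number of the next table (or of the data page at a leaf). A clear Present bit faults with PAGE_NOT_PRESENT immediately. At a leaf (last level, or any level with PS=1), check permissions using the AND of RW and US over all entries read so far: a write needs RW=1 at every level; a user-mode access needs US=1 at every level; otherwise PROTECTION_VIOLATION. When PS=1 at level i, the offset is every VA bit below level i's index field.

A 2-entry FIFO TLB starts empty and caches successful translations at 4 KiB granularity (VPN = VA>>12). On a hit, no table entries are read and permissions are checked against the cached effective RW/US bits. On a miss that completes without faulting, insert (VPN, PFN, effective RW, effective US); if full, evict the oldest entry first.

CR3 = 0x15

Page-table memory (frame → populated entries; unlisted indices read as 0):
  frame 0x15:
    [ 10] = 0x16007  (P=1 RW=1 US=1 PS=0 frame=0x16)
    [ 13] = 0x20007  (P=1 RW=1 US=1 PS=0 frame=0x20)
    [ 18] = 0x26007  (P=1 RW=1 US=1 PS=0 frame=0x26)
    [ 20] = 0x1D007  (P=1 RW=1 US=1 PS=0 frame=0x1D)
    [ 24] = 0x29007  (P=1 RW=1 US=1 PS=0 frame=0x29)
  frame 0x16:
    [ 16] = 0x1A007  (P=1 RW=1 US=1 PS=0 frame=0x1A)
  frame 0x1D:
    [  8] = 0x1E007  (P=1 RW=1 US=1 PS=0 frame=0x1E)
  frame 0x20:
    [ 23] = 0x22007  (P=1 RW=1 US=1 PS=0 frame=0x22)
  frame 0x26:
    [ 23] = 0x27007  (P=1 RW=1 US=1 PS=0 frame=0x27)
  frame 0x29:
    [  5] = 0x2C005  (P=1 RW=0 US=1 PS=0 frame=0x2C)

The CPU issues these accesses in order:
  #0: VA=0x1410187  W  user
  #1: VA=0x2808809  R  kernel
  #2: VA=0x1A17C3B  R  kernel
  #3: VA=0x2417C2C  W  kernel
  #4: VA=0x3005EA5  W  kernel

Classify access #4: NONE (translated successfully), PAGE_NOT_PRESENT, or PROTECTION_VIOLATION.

Walk each access:
#0 VA=0x1410187 (w,user):
  [0] read 0x15 idx=10: raw=0x16007 flags P=1 W=1 U=1 S=0
  [1] read 0x16 idx=16: raw=0x1A007 flags P=1 W=1 U=1 S=0
  ✓ 0x1A187  — 2 lookups
#1 VA=0x2808809 (r,kernel):
  [0] read 0x15 idx=20: raw=0x1D007 flags P=1 W=1 U=1 S=0
  [1] read 0x1D idx=8: raw=0x1E007 flags P=1 W=1 U=1 S=0
  ✓ 0x1E809  — 2 lookups
#2 VA=0x1A17C3B (r,kernel):
  [0] read 0x15 idx=13: raw=0x20007 flags P=1 W=1 U=1 S=0
  [1] read 0x20 idx=23: raw=0x22007 flags P=1 W=1 U=1 S=0
  ✓ 0x22C3B  — 2 lookups
#3 VA=0x2417C2C (w,kernel):
  [0] read 0x15 idx=18: raw=0x26007 flags P=1 W=1 U=1 S=0
  [1] read 0x26 idx=23: raw=0x27007 flags P=1 W=1 U=1 S=0
  ✓ 0x27C2C  — 2 lookups
#4 VA=0x3005EA5 (w,kernel):
  [0] read 0x15 idx=24: raw=0x29007 flags P=1 W=1 U=1 S=0
  [1] read 0x29 idx=5: raw=0x2C005 flags P=1 W=0 U=1 S=0
  ⇒ fault: PROTECTION_VIOLATION  — 2 lookups

Access #4 fault: PROTECTION_VIOLATION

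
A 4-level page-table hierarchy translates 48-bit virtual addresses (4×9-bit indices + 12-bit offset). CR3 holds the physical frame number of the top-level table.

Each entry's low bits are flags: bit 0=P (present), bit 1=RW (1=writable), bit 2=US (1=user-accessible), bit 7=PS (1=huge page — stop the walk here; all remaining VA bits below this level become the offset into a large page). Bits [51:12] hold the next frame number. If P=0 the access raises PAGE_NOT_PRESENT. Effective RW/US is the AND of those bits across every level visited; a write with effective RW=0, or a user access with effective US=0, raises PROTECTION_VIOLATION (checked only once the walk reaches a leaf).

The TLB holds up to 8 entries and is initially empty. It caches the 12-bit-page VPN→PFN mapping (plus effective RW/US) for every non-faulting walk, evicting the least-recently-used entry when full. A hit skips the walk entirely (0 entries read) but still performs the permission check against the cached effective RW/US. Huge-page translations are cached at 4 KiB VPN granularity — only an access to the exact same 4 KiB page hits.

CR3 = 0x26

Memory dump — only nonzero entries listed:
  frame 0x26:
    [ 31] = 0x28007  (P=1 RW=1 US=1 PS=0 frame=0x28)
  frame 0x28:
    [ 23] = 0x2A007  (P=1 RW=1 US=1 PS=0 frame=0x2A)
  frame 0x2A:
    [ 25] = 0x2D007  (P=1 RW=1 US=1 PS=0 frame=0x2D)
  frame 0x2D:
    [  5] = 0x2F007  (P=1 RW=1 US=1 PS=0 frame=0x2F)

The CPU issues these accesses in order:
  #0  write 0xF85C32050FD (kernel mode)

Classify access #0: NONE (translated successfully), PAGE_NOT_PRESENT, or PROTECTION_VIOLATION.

Trace:
#0 VA=0xF85C32050FD (w,kernel):
  L0: frame=0x26 idx=31 entry=0x28007 [P=1 RW=1 US=1 PS=0]
  L1: frame=0x28 idx=23 entry=0x2A007 [P=1 RW=1 US=1 PS=0]
  L2: frame=0x2A idx=25 entry=0x2D007 [P=1 RW=1 US=1 PS=0]
  L3: frame=0x2D idx=5 entry=0x2F007 [P=1 RW=1 US=1 PS=0]
  ⇒ phys 0x2F0FD  [4 reads]

Access #0 fault: NONE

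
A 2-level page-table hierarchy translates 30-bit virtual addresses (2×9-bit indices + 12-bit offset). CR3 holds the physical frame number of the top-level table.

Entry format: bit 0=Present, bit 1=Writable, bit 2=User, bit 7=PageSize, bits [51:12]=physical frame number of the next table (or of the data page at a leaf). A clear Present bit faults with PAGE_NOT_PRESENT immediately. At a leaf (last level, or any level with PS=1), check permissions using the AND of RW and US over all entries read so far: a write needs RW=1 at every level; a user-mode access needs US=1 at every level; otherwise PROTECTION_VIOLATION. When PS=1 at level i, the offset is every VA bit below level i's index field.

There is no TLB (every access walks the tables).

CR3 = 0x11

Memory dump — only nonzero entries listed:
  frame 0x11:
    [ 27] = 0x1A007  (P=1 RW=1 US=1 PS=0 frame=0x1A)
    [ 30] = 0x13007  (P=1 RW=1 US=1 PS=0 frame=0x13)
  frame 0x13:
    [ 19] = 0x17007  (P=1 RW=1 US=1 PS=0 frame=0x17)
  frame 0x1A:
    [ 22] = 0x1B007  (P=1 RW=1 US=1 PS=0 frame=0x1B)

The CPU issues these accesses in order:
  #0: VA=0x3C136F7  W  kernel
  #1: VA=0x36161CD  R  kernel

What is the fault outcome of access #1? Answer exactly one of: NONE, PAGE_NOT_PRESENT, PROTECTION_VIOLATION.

Walk each access:
#0 VA=0x3C136F7 (w,kernel):
  L0 @0x11[30] → 0x13007  P=1,RW=1,US=1,PS=0
  L1 @0x13[19] → 0x17007  P=1,RW=1,US=1,PS=0
  ⇒ phys 0x176F7  [2 reads]
#1 VA=0x36161CD (r,kernel):
  L0 @0x11[27] → 0x1A007  P=1,RW=1,US=1,PS=0
  L1 @0x1A[22] → 0x1B007  P=1,RW=1,US=1,PS=0
  ⇒ phys 0x1B1CD  [2 reads]

Access #1 fault: NONE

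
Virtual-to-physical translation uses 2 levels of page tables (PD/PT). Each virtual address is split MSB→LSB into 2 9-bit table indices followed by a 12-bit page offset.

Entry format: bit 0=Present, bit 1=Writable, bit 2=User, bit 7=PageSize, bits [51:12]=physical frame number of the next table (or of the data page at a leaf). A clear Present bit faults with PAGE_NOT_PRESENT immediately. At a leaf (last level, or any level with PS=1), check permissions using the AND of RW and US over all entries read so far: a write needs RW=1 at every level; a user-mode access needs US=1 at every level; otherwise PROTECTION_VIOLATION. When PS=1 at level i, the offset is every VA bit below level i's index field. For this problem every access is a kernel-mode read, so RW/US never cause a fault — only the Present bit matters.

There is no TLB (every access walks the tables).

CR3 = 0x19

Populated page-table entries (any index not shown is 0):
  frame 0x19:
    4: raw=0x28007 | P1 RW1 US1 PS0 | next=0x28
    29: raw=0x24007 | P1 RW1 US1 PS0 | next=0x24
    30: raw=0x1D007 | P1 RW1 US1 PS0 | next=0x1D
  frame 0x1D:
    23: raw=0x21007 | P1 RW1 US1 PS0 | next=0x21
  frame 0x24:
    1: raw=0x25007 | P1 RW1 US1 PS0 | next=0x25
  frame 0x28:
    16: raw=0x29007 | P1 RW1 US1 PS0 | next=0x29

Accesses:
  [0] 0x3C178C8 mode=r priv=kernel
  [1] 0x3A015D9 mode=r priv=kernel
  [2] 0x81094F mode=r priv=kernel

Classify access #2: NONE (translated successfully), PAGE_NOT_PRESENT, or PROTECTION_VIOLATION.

Walk each access:
#0 VA=0x3C178C8 (r,kernel):
  L0: frame=0x19 idx=30 entry=0x1D007 [P=1 RW=1 US=1 PS=0]
  L1: frame=0x1D idx=23 entry=0x21007 [P=1 RW=1 US=1 PS=0]
  → PA=0x218C8  (2 entries read)
#1 VA=0x3A015D9 (r,kernel):
  L0: frame=0x19 idx=29 entry=0x24007 [P=1 RW=1 US=1 PS=0]
  L1: frame=0x24 idx=1 entry=0x25007 [P=1 RW=1 US=1 PS=0]
  → PA=0x255D9  (2 entries read)
#2 VA=0x81094F (r,kernel):
  L0: frame=0x19 idx=4 entry=0x28007 [P=1 RW=1 US=1 PS=0]
  L1: frame=0x28 idx=16 entry=0x29007 [P=1 RW=1 US=1 PS=0]
  → PA=0x2994F  (2 entries read)

Access #2 fault: NONE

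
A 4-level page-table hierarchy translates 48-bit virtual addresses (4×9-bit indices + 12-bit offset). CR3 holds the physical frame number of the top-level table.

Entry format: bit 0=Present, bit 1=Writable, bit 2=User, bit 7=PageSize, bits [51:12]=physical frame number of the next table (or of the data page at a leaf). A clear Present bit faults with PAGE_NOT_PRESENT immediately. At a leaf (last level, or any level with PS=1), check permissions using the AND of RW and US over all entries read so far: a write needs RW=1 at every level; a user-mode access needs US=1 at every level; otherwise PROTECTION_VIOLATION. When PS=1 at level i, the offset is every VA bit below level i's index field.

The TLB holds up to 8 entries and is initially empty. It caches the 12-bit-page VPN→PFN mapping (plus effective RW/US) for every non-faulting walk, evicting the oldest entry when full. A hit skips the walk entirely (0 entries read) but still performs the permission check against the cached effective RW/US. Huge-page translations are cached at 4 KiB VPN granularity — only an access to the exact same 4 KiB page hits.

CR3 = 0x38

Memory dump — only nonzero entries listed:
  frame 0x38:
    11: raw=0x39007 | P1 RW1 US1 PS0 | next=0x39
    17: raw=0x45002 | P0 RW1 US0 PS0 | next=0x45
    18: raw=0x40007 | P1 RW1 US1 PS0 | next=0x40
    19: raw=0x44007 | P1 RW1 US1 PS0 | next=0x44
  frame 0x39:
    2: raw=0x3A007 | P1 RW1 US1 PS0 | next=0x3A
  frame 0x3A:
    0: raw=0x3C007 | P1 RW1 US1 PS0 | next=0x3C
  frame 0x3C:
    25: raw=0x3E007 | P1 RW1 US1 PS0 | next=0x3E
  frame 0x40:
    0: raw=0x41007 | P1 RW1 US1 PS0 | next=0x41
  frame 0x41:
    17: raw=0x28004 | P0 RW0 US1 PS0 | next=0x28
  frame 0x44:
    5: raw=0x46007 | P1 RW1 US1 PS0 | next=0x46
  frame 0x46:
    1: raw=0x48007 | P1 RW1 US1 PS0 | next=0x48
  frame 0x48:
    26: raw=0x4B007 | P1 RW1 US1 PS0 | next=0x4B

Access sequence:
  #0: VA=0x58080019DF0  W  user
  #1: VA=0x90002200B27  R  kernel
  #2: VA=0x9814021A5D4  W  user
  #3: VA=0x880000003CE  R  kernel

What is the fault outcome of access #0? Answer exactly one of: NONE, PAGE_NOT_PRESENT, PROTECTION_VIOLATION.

Per-access translation:
#0 VA=0x58080019DF0 (w,user):
  L0: frame=0x38 idx=11 entry=0x39007 [P=1 RW=1 US=1 PS=0]
  L1: frame=0x39 idx=2 entry=0x3A007 [P=1 RW=1 US=1 PS=0]
  L2: frame=0x3A idx=0 entry=0x3C007 [P=1 RW=1 US=1 PS=0]
  L3: frame=0x3C idx=25 entry=0x3E007 [P=1 RW=1 US=1 PS=0]
  → PA=0x3EDF0  (4 entries read)
#1 VA=0x90002200B27 (r,kernel):
  L0: frame=0x38 idx=18 entry=0x40007 [P=1 RW=1 US=1 PS=0]
  L1: frame=0x40 idx=0 entry=0x41007 [P=1 RW=1 US=1 PS=0]
  L2: frame=0x41 idx=17 entry=0x28004 [P=0 RW=0 US=1 PS=0]
  → PAGE_NOT_PRESENT  (3 entries read)
#2 VA=0x9814021A5D4 (w,user):
  L0: frame=0x38 idx=19 entry=0x44007 [P=1 RW=1 US=1 PS=0]
  L1: frame=0x44 idx=5 entry=0x46007 [P=1 RW=1 US=1 PS=0]
  L2: frame=0x46 idx=1 entry=0x48007 [P=1 RW=1 US=1 PS=0]
  L3: frame=0x48 idx=26 entry=0x4B007 [P=1 RW=1 US=1 PS=0]
  → PA=0x4B5D4  (4 entries read)
#3 VA=0x880000003CE (r,kernel):
  L0: frame=0x38 idx=17 entry=0x45002 [P=0 RW=1 US=0 PS=0]
  → PAGE_NOT_PRESENT  (1 entries read)

Access #0 fault: NONE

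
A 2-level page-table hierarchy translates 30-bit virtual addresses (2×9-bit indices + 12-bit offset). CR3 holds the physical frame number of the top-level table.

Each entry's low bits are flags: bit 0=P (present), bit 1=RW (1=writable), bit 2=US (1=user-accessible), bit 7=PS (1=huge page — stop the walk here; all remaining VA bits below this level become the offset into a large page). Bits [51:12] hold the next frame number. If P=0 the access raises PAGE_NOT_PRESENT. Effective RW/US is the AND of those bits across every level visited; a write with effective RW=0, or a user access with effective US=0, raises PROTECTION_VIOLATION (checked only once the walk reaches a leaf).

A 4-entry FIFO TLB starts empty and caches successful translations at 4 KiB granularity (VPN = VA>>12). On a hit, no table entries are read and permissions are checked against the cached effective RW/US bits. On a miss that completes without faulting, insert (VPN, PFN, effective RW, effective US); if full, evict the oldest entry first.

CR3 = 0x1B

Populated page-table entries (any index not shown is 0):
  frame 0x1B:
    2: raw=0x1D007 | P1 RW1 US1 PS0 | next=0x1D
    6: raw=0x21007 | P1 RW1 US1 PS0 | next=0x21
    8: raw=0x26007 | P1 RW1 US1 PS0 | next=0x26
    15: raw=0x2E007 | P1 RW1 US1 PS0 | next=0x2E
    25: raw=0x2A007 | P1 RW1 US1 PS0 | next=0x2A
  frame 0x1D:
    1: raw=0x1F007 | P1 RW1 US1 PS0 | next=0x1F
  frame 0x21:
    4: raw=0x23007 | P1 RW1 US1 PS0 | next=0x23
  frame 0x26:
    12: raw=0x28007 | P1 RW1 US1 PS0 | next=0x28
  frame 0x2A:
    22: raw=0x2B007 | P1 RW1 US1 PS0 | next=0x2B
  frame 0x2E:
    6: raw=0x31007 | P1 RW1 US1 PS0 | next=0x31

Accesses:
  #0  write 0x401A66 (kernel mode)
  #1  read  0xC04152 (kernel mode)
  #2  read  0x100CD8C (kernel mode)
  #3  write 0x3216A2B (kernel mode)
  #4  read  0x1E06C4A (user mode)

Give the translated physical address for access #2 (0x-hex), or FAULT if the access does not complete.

Walk each access:
#0 VA=0x401A66 (w,kernel):
  lvl0: tbl 0x1B, slot 2 ⇒ 0x1D007 (P1/RW1/US1/PS0)
  lvl1: tbl 0x1D, slot 1 ⇒ 0x1F007 (P1/RW1/US1/PS0)
  → PA=0x1FA66  (2 entries read)
#1 VA=0xC04152 (r,kernel):
  lvl0: tbl 0x1B, slot 6 ⇒ 0x21007 (P1/RW1/US1/PS0)
  lvl1: tbl 0x21, slot 4 ⇒ 0x23007 (P1/RW1/US1/PS0)
  → PA=0x23152  (2 entries read)
#2 VA=0x100CD8C (r,kernel):
  lvl0: tbl 0x1B, slot 8 ⇒ 0x26007 (P1/RW1/US1/PS0)
  lvl1: tbl 0x26, slot 12 ⇒ 0x28007 (P1/RW1/US1/PS0)
  → PA=0x28D8C  (2 entries read)
#3 VA=0x3216A2B (w,kernel):
  lvl0: tbl 0x1B, slot 25 ⇒ 0x2A007 (P1/RW1/US1/PS0)
  lvl1: tbl 0x2A, slot 22 ⇒ 0x2B007 (P1/RW1/US1/PS0)
  → PA=0x2BA2B  (2 entries read)
#4 VA=0x1E06C4A (r,user):
  lvl0: tbl 0x1B, slot 15 ⇒ 0x2E007 (P1/RW1/US1/PS0)
  lvl1: tbl 0x2E, slot 6 ⇒ 0x31007 (P1/RW1/US1/PS0)
  → PA=0x31C4A  (2 entries read)

Access #2 PA: 0x28D8C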